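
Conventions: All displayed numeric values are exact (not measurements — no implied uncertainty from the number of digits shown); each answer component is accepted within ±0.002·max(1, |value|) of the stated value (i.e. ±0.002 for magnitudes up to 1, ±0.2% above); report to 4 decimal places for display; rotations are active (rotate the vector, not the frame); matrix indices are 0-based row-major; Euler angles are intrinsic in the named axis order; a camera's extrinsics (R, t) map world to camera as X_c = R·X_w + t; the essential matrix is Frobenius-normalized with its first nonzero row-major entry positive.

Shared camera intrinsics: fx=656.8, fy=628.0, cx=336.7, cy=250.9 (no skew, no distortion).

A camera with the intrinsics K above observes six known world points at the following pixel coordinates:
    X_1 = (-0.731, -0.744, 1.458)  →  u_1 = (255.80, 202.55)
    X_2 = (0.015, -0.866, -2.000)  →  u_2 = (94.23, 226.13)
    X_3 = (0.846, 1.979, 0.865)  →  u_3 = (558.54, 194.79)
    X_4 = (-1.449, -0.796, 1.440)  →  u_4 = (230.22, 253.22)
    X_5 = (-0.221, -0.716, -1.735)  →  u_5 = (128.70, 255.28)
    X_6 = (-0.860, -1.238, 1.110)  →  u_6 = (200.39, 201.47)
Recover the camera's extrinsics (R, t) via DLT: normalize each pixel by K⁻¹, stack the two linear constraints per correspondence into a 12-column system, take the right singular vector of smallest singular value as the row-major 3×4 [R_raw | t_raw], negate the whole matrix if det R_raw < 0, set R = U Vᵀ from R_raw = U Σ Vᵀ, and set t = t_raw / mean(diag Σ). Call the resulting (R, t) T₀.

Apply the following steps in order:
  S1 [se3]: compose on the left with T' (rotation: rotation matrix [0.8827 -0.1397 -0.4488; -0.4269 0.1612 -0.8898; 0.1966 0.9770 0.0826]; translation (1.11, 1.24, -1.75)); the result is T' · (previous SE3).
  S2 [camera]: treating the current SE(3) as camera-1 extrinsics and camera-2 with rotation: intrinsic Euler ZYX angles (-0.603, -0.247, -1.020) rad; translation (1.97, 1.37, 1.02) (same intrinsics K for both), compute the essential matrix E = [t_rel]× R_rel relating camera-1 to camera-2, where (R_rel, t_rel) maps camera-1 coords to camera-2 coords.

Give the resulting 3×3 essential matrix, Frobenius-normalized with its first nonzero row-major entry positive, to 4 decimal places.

source (pnp_recover): camera pose = R=[0.3830 0.9020 0.1993; -0.8460 0.4292 -0.3163; -0.3708 -0.0475 0.9275], t=(-0.2399, -0.4000, 5.6501)
after S1 (compose_se3): R=[0.6227 0.7575 -0.1961; 0.0301 -0.2736 -0.9614; -0.7819 0.5927 -0.1932], t=(-1.5815, -3.7496, -1.7211)
after S2 (essential): [0.0647 -0.3902 0.5544; -0.3360 0.3157 0.3883; 0.2387 -0.3338 -0.0666]

matrix = [0.0647 -0.3902 0.5544; -0.3360 0.3157 0.3883; 0.2387 -0.3338 -0.0666]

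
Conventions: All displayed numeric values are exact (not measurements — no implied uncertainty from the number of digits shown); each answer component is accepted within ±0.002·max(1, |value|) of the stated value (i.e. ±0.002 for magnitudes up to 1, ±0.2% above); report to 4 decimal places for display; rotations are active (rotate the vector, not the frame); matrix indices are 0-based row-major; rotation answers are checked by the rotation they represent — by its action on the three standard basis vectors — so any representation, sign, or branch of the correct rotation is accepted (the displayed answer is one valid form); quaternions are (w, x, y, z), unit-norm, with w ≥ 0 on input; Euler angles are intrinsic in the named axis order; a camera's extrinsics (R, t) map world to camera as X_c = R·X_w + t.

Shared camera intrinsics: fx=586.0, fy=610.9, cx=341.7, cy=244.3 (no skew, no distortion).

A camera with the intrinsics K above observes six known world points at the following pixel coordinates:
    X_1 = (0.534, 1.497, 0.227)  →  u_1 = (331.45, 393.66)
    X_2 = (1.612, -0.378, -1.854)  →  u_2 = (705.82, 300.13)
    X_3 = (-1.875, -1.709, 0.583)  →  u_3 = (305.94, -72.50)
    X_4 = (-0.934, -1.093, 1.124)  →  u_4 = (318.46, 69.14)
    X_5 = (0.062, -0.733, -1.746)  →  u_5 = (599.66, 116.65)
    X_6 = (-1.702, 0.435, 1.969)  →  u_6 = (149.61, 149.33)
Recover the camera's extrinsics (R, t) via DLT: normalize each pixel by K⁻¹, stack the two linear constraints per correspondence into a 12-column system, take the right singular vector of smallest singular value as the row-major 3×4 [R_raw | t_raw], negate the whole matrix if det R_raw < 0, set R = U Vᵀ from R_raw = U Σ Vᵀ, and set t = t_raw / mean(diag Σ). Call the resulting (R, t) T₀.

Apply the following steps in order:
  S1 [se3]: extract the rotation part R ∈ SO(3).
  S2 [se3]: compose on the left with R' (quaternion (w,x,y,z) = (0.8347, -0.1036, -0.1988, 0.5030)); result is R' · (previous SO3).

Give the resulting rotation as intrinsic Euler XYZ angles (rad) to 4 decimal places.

rotation (euler_xyz) = (0.5960, -0.6028, 2.0038)

source (pnp_recover): camera pose = R=[0.7072 -0.5122 -0.4874; 0.5774 0.8162 -0.0200; 0.4080 -0.2673 0.8730], t=(0.4100, -0.2700, 5.1197)
after S1 (rot_of_se3): [0.7072 -0.5122 -0.4874; 0.5774 0.8162 -0.0200; 0.4080 -0.2673 0.8730]
after S2 (compose_so3): [-0.3456 -0.7477 -0.5670; 0.8848 -0.0583 -0.4624; 0.3127 -0.6614 0.6817]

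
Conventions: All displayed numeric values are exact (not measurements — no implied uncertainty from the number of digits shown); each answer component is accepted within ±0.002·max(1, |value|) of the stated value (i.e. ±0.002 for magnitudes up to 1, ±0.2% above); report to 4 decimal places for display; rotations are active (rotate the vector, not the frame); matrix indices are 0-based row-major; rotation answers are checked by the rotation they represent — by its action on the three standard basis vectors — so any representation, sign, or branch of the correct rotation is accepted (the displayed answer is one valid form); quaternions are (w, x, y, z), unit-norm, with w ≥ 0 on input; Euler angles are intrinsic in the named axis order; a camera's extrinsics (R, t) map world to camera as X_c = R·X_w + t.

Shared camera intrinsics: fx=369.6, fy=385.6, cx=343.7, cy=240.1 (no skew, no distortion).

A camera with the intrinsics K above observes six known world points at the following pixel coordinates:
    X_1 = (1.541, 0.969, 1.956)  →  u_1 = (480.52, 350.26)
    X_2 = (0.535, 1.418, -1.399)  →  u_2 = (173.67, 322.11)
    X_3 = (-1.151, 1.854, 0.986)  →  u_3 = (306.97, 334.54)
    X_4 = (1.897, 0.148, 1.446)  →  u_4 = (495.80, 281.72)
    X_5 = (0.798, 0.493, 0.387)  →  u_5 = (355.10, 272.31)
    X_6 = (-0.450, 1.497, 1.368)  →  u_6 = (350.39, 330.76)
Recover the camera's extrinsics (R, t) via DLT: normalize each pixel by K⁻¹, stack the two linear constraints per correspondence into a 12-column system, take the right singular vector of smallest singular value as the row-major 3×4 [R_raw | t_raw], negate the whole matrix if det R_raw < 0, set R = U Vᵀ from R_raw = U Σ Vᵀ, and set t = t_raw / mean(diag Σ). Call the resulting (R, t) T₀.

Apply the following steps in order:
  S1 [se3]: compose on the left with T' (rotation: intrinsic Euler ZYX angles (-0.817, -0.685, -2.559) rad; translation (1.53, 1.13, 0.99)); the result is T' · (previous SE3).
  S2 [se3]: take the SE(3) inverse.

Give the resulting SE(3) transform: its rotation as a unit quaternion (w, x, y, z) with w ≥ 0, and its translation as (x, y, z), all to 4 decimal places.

rotation (quat) = (0.0462, -0.5144, 0.4199, -0.7463), translation = (4.8750, 2.2499, -2.4295)

source (pnp_recover): camera pose = R=[0.4680 -0.2689 0.8418; 0.1288 0.9632 0.2361; -0.8743 -0.0021 0.4854], t=(-0.4304, -0.2999, 4.9291)
after S1 (compose_se3): R=[-0.4665 -0.5011 0.7289; -0.3630 -0.6430 -0.6744; 0.8066 -0.5792 0.1181], t=(5.1725, 1.5780, -2.3421)
after S2 (invert_se3): R=[-0.4665 -0.3630 0.8066; -0.5011 -0.6430 -0.5792; 0.7289 -0.6744 0.1181], t=(4.8750, 2.2499, -2.4295)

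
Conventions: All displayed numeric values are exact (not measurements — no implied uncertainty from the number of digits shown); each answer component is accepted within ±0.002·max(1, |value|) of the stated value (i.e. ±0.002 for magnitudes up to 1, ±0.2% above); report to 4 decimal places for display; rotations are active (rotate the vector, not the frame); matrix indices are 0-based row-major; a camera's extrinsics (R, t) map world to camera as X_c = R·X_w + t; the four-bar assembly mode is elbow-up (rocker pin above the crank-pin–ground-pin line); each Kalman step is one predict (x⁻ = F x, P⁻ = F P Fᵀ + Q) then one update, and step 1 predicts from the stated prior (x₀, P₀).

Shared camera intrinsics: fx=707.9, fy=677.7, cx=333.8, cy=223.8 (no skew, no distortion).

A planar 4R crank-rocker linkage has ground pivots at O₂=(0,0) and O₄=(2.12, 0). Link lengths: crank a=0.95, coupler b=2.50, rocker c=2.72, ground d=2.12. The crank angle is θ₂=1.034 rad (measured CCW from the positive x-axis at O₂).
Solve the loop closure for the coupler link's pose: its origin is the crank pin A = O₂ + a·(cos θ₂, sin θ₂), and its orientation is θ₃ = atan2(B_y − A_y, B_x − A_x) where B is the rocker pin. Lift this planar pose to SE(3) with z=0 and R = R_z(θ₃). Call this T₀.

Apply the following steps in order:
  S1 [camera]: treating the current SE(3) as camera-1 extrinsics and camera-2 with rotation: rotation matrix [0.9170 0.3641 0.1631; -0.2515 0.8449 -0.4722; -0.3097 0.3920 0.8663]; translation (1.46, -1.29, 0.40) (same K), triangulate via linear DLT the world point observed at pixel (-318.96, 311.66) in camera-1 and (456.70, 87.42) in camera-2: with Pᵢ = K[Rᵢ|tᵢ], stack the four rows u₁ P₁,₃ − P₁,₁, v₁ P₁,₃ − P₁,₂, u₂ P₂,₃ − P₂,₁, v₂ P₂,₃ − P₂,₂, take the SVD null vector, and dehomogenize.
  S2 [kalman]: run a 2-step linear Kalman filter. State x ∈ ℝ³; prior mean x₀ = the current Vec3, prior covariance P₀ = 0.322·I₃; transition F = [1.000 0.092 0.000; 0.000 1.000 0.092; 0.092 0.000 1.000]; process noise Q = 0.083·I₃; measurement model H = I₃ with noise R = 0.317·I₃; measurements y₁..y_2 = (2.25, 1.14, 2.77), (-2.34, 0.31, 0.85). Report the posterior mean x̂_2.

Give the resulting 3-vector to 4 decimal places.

result = (-0.7624, 0.9099, 1.6063)

source (fourbar_fk): coupler pose = R=[0.6482 -0.7614 0.0000; 0.7614 0.6482 0.0000; 0.0000 0.0000 1.0000], t=(0.4858, 0.8164, 0.0000)
after S1 (triangulate): (-1.8432, 1.2690, 1.8168)
after S2 (kf_track): (-0.7624, 0.9099, 1.6063)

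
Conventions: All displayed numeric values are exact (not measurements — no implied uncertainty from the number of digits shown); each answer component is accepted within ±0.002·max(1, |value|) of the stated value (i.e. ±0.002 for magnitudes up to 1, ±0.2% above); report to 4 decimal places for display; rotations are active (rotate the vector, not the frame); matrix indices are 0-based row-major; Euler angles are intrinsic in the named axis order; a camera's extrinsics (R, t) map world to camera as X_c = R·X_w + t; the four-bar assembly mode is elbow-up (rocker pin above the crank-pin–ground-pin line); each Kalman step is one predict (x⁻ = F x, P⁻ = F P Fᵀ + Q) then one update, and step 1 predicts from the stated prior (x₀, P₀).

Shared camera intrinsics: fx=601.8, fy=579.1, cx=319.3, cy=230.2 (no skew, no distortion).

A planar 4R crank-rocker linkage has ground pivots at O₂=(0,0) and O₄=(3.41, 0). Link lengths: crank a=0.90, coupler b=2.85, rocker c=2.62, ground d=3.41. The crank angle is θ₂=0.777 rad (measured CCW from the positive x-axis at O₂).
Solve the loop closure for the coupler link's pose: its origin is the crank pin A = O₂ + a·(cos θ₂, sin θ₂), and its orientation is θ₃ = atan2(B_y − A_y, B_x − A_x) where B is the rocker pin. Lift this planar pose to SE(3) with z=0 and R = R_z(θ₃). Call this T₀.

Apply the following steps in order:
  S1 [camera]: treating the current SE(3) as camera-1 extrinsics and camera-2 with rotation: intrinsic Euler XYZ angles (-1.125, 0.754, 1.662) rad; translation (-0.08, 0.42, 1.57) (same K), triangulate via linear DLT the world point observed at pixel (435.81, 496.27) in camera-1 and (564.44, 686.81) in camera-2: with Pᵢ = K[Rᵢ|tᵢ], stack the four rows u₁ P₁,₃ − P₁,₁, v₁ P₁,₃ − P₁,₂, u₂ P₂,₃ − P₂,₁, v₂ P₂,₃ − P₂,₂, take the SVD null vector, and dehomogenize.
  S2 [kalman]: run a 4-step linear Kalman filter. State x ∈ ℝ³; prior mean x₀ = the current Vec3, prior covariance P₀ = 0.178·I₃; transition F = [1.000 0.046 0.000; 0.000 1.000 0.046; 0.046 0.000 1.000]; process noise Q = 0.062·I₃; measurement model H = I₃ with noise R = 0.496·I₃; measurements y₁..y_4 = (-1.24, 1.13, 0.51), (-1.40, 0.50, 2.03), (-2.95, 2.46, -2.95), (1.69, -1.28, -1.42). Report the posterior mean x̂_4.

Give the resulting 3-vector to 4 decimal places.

source (fourbar_fk): coupler pose = R=[0.7432 -0.6691 0.0000; 0.6691 0.7432 0.0000; 0.0000 0.0000 1.0000], t=(0.6417, 0.6310, 0.0000)
after S1 (triangulate): (-0.0477, 0.3602, 1.8866)
after S2 (kf_track): (-0.4862, 0.4556, -0.3377)

result = (-0.4862, 0.4556, -0.3377)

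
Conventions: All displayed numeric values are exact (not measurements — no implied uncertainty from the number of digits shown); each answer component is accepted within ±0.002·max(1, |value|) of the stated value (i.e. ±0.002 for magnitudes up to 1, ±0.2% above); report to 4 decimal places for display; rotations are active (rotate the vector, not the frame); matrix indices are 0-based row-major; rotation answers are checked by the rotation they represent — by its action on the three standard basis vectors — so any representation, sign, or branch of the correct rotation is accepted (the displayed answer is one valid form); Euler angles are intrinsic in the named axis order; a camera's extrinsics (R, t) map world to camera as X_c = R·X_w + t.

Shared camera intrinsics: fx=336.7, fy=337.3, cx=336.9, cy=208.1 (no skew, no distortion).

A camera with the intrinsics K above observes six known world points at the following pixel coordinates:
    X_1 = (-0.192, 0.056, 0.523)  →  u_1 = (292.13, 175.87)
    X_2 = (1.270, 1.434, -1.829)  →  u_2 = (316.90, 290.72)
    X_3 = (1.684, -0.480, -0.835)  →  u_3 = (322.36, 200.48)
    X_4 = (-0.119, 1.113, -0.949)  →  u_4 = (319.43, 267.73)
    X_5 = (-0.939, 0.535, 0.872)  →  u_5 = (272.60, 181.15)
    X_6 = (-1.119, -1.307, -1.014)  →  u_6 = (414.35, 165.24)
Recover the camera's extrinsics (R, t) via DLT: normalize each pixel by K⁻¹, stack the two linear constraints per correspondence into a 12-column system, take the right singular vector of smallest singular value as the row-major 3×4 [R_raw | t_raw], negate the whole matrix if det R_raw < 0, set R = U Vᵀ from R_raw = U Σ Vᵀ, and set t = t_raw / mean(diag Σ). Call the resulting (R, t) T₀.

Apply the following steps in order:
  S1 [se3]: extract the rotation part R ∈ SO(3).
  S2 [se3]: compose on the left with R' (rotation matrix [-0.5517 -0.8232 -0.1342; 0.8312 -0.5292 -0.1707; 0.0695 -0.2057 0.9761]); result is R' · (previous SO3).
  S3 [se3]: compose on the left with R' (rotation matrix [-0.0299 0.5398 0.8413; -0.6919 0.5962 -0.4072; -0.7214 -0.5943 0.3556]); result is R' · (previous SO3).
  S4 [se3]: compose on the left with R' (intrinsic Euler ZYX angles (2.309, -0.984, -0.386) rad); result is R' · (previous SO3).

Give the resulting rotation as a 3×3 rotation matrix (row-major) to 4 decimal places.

source (pnp_recover): camera pose = R=[-0.4373 -0.5274 -0.7284; 0.0133 0.8061 -0.5917; 0.8992 -0.2684 -0.3455], t=(-0.4899, -0.3200, 6.5094)
after S1 (rot_of_se3): [-0.4373 -0.5274 -0.7284; 0.0133 0.8061 -0.5917; 0.8992 -0.2684 -0.3455]
after S2 (compose_so3): [0.1096 -0.3365 0.9353; -0.5240 -0.8191 -0.2333; 0.8446 -0.4645 -0.2662]
after S3 (compose_so3): [0.4244 -0.8228 -0.3779; -0.7322 -0.0664 -0.6778; 0.5327 0.5644 -0.6307]
after S4 (compose_so3): [0.6263 0.5019 0.5965; 0.0216 -0.7760 0.6303; 0.7793 -0.3819 -0.4969]

rotation (matrix) = ((0.6263, 0.5019, 0.5965), (0.0216, -0.7760, 0.6303), (0.7793, -0.3819, -0.4969))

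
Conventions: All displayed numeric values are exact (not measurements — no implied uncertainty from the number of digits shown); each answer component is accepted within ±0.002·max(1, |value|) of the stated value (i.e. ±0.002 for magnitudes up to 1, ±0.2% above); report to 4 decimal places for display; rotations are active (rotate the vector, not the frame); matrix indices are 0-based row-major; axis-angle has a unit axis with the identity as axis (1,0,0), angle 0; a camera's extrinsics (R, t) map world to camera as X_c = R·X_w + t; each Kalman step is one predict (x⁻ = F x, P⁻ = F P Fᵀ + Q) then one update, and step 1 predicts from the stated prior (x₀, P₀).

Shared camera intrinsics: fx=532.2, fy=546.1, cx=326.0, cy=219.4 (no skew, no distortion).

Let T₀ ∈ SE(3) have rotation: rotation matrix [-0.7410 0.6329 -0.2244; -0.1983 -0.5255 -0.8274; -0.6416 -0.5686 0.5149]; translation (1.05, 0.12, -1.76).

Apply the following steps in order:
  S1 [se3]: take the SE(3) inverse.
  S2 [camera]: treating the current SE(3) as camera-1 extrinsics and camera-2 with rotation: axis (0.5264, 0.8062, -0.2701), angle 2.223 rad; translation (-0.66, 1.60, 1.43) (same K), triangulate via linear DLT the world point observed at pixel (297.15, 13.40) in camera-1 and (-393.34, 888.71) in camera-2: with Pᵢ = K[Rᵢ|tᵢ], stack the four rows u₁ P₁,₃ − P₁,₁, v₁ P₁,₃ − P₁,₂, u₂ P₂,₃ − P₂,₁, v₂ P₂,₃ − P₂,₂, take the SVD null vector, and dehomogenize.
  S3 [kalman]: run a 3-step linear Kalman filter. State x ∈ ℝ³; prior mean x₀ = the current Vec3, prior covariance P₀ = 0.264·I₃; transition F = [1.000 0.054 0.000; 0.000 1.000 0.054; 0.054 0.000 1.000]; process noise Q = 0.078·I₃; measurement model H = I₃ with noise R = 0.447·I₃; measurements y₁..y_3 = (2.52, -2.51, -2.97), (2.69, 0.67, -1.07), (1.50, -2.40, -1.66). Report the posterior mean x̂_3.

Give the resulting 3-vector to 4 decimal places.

after S1 (invert_se3): R=[-0.7410 -0.1983 -0.6416; 0.6329 -0.5255 -0.5686; -0.2244 -0.8274 0.5149], t=(-0.3273, -1.6022, 1.2411)
after S2 (triangulate): (0.2873, -0.9951, -0.3821)
after S3 (kf_track): (1.5942, -1.4278, -1.3520)

result = (1.5942, -1.4278, -1.3520)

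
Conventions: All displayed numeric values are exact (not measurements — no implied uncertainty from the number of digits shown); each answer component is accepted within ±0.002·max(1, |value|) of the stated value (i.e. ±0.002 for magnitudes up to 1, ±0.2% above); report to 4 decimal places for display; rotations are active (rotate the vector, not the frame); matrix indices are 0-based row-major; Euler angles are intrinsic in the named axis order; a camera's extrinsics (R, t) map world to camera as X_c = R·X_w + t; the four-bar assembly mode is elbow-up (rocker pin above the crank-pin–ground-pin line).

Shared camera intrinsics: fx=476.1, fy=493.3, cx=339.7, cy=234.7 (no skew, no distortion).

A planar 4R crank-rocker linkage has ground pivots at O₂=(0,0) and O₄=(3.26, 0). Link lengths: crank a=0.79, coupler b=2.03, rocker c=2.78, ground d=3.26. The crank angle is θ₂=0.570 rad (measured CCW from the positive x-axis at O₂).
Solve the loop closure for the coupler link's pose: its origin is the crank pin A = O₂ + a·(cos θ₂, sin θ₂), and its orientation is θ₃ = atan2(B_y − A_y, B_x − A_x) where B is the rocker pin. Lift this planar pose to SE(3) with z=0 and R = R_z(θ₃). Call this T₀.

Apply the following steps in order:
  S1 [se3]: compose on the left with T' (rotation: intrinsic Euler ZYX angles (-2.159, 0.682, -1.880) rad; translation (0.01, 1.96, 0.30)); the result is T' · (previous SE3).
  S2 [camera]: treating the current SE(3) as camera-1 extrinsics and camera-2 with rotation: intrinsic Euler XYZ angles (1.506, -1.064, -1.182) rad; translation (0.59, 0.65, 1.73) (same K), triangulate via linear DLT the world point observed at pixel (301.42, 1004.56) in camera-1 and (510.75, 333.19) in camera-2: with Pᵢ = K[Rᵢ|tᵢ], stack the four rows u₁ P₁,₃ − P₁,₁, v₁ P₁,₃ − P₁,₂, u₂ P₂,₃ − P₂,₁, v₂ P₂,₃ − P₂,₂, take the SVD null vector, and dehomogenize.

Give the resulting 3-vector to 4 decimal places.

source (fourbar_fk): coupler pose = R=[0.4599 -0.8880 0.0000; 0.8880 0.4599 0.0000; 0.0000 0.0000 1.0000], t=(0.6651, 0.4263, 0.0000)
after S1 (compose_se3): R=[-0.1270 0.4193 0.8989; 0.2965 0.8809 -0.3690; -0.9465 0.2197 -0.2362], t=(-0.2424, 1.8154, -0.4345)
after S2 (triangulate): (-1.7543, 1.1486, -0.6602)

result = (-1.7543, 1.1486, -0.6602)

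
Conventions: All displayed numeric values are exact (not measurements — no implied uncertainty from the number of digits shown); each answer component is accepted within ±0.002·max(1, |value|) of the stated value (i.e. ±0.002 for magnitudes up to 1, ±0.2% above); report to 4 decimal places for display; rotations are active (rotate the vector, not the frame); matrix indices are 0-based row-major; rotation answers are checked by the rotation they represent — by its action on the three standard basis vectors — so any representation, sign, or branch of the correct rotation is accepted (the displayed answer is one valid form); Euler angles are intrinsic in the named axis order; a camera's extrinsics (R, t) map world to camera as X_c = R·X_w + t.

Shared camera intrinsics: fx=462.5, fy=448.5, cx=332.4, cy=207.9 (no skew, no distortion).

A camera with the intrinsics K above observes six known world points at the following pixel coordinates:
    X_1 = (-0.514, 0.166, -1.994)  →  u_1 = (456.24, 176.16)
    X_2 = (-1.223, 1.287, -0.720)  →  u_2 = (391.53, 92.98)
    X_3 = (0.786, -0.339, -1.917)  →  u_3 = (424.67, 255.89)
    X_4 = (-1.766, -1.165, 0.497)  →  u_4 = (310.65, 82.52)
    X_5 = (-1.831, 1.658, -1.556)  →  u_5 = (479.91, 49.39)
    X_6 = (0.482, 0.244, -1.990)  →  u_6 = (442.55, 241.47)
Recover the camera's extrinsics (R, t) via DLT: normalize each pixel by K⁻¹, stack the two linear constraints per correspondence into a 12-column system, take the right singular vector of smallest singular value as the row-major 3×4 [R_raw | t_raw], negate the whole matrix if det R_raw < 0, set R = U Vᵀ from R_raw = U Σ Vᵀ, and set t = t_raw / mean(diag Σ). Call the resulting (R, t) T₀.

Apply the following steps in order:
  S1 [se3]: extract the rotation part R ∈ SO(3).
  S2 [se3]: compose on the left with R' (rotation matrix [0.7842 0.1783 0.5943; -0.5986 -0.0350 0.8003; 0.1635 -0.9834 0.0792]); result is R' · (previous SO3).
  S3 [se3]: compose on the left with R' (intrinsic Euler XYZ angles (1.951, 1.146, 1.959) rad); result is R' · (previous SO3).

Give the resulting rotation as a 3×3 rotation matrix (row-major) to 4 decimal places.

source (pnp_recover): camera pose = R=[-0.2133 0.0073 -0.9770; 0.9770 0.0086 -0.2133; 0.0069 -0.9999 -0.0090], t=(-0.2600, -0.3999, 6.8681)
after S1 (rot_of_se3): [-0.2133 0.0073 -0.9770; 0.9770 0.0086 -0.2133; 0.0069 -0.9999 -0.0090]
after S2 (compose_so3): [0.0110 -0.5870 -0.8095; 0.0990 -0.8049 0.5851; -0.9950 -0.0865 0.0493]
after S3 (compose_so3): [-0.9461 0.3198 -0.0520; 0.3099 0.9400 0.1425; 0.0944 0.1187 -0.9884]

rotation (matrix) = ((-0.9461, 0.3198, -0.0520), (0.3099, 0.9400, 0.1425), (0.0944, 0.1187, -0.9884))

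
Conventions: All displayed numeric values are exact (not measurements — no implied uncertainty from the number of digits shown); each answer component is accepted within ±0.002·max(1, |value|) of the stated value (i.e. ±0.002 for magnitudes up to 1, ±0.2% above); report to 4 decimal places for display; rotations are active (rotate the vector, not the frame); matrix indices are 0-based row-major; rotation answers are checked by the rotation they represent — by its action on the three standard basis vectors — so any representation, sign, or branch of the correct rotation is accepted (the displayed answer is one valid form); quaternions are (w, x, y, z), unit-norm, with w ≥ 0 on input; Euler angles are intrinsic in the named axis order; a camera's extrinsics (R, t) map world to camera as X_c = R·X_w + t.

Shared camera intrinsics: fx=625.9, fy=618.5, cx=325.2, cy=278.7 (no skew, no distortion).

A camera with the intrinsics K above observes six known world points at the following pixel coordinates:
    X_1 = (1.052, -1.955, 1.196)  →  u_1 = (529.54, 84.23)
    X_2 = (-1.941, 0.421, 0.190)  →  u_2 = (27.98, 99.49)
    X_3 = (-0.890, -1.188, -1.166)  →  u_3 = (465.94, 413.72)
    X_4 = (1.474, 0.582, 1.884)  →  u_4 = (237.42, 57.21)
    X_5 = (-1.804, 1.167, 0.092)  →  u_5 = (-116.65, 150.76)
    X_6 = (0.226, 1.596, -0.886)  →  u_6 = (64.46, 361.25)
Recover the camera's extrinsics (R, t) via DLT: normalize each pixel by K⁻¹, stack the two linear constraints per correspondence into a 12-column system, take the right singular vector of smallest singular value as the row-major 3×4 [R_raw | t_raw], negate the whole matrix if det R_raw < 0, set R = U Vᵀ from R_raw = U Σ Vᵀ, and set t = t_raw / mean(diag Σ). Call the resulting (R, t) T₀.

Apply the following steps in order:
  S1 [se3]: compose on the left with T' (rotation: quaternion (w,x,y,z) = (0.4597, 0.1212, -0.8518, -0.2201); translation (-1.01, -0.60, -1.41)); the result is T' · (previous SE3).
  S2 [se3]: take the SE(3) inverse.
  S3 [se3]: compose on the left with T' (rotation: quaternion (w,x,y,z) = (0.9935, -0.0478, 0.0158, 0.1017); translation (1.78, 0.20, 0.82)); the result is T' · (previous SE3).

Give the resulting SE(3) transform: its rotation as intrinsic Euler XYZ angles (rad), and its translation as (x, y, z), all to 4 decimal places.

source (pnp_recover): camera pose = R=[0.1520 -0.9876 -0.0394; 0.0746 0.0512 -0.9959; 0.9856 0.1484 0.0814], t=(-0.4000, -0.3700, 4.1901)
after S1 (compose_se3): R=[-0.9080 0.4168 -0.0424; 0.2627 0.4876 -0.8326; -0.3263 -0.7671 -0.5523], t=(-4.2942, 0.3444, -3.8951)
after S2 (invert_se3): R=[-0.9080 0.2627 -0.3263; 0.4168 0.4876 -0.7671; -0.0424 -0.8326 -0.5523], t=(-5.2608, -1.3662, -2.0466)
after S3 (compose_se3): R=[-0.9746 0.1398 -0.1752; 0.2200 0.4463 -0.8674; -0.0431 -0.8839 -0.4657], t=(-3.1355, -2.3879, -0.8745)

rotation (euler_xyz) = (2.0635, -0.1761, -2.9991), translation = (-3.1355, -2.3879, -0.8745)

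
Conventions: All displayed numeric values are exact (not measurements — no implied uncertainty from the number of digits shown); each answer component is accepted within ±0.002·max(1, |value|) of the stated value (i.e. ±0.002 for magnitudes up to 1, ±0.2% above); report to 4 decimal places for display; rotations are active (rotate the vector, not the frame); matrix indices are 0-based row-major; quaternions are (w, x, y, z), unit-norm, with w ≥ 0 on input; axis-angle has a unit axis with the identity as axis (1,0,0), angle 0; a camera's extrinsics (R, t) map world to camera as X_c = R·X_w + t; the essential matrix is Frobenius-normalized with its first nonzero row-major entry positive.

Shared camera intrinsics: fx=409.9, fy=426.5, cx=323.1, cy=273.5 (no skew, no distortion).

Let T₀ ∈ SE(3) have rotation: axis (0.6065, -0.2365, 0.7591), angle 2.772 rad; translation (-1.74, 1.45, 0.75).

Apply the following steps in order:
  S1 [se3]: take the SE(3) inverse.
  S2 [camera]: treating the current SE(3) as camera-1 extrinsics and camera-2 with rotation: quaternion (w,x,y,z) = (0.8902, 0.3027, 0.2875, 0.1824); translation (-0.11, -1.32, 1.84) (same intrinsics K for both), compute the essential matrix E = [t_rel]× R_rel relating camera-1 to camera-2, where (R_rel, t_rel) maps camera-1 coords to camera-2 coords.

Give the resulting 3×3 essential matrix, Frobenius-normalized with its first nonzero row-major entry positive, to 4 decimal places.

after S1 (invert_se3): R=[-0.2216 -0.0030 0.9751; -0.5514 -0.8244 -0.1278; 0.8043 -0.5660 0.1811], t=(-1.1127, 0.3318, 2.0843)
after S2 (essential): [0.1766 0.6267 0.1964; 0.4195 -0.3185 0.4118; 0.2044 0.0750 0.2077]

matrix = [0.1766 0.6267 0.1964; 0.4195 -0.3185 0.4118; 0.2044 0.0750 0.2077]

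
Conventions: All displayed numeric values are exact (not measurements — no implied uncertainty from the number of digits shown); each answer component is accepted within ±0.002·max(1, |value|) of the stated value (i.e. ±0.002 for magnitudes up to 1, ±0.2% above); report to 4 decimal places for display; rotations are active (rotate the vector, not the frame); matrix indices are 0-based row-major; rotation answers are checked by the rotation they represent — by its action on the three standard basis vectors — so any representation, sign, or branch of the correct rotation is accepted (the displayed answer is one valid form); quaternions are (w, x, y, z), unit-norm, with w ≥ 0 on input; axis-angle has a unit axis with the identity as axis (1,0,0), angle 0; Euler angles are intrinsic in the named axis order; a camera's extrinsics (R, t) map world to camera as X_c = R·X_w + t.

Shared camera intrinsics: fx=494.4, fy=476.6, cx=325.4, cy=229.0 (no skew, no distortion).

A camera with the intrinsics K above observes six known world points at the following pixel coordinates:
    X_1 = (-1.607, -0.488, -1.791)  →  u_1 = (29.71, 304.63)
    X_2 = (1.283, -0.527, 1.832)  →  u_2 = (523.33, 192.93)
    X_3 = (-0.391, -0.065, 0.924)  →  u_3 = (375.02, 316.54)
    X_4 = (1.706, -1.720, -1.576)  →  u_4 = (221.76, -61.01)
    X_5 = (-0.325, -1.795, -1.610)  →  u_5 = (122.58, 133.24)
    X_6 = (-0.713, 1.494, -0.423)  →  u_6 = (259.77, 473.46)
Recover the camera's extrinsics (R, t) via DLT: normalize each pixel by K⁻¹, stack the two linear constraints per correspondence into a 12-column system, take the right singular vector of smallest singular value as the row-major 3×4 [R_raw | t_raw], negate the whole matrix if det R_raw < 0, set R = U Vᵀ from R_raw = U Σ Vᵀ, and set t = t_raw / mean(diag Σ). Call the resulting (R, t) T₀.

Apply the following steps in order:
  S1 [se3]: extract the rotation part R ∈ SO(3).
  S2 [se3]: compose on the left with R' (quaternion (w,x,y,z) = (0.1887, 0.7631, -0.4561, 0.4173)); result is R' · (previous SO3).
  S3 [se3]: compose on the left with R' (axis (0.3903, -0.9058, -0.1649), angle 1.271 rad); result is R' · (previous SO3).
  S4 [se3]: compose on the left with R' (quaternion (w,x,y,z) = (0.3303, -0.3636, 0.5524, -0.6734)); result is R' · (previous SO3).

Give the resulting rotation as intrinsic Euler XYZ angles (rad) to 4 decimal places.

rotation (euler_xyz) = (-0.4507, -0.1531, -0.1563)

source (pnp_recover): camera pose = R=[0.5313 0.2581 0.8069; -0.7748 0.5334 0.3395; -0.3427 -0.8055 0.4834], t=(-0.0500, 0.2800, 4.0601)
after S1 (rot_of_se3): [0.5313 0.2581 0.8069; -0.7748 0.5334 0.3395; -0.3427 -0.8055 0.4834]
after S2 (compose_so3): [0.6272 -0.7687 0.1251; 0.3403 0.1261 -0.9318; 0.7006 0.6270 0.3406]
after S3 (compose_so3): [-0.4166 -0.8922 -0.1745; -0.1453 0.2549 -0.9560; 0.8974 -0.3729 -0.2359]
after S4 (compose_so3): [0.9763 0.1538 -0.1525; -0.0745 0.8995 0.4305; 0.2034 -0.4089 0.8896]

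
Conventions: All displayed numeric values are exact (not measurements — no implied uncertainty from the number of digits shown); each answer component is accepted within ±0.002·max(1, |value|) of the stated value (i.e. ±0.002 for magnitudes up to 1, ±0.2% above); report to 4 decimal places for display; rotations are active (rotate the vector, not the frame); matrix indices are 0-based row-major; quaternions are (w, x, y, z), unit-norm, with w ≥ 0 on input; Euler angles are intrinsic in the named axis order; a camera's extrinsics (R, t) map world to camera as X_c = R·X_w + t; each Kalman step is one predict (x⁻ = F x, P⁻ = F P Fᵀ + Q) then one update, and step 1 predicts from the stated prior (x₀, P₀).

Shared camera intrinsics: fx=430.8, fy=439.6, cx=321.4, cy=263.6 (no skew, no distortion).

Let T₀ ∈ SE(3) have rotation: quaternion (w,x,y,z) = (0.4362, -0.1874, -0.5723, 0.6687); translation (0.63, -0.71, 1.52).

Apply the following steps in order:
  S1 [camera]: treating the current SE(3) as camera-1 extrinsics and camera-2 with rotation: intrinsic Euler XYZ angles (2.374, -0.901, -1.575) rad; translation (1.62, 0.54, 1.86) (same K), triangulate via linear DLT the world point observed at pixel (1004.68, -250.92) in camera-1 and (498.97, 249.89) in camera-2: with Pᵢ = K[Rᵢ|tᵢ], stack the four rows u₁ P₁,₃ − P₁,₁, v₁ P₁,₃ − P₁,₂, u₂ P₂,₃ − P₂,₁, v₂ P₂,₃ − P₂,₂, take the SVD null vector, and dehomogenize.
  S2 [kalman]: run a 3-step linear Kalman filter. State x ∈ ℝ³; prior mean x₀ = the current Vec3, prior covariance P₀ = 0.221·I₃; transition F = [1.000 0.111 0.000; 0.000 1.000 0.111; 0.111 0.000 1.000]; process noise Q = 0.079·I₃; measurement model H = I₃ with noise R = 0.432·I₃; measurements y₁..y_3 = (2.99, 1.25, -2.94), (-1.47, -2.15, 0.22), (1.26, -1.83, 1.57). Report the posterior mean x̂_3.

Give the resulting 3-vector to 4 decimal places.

result = (0.0896, -1.1762, -0.0970)

after S1 (triangulate): (-1.9798, -0.8435, -0.7120)
after S2 (kf_track): (0.0896, -1.1762, -0.0970)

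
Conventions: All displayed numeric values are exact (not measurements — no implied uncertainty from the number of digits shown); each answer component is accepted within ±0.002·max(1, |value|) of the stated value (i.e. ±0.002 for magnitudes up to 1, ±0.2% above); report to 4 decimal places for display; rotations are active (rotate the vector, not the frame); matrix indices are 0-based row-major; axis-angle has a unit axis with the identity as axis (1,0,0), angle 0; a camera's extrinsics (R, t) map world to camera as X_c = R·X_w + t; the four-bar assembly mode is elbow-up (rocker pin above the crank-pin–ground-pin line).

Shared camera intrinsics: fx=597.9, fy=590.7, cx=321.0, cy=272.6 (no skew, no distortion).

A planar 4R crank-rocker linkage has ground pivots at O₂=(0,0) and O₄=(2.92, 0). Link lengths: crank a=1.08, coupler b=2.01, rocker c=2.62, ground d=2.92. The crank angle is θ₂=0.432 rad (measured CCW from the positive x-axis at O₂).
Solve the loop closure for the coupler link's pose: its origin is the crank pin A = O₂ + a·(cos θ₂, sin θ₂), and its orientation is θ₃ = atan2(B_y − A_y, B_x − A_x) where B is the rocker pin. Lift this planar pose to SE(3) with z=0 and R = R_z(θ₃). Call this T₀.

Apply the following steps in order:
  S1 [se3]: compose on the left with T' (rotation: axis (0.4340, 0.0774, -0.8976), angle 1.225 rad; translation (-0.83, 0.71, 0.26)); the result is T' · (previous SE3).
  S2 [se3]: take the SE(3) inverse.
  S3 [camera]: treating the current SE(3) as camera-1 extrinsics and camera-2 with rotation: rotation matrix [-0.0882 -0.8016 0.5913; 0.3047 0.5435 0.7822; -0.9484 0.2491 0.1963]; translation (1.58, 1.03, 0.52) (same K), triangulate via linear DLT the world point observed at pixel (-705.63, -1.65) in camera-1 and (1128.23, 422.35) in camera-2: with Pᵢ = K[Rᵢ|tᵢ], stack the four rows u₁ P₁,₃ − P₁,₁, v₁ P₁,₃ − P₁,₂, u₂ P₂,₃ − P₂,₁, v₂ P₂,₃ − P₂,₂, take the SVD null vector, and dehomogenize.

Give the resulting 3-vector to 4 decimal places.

source (fourbar_fk): coupler pose = R=[0.3636 -0.9316 0.0000; 0.9316 0.3636 0.0000; 0.0000 0.0000 1.0000], t=(0.9808, 0.4522, 0.0000)
after S1 (compose_se3): R=[0.9758 -0.1167 -0.1847; 0.0205 0.8906 -0.4542; 0.2175 0.4395 0.8715], t=(0.0164, 0.0586, 0.0999)
after S2 (invert_se3): R=[0.9758 0.0205 0.2175; -0.1167 0.8906 0.4395; -0.1847 -0.4542 0.8715], t=(-0.0390, -0.0942, -0.0574)
after S3 (triangulate): (-1.4978, -0.6984, 0.3464)

result = (-1.4978, -0.6984, 0.3464)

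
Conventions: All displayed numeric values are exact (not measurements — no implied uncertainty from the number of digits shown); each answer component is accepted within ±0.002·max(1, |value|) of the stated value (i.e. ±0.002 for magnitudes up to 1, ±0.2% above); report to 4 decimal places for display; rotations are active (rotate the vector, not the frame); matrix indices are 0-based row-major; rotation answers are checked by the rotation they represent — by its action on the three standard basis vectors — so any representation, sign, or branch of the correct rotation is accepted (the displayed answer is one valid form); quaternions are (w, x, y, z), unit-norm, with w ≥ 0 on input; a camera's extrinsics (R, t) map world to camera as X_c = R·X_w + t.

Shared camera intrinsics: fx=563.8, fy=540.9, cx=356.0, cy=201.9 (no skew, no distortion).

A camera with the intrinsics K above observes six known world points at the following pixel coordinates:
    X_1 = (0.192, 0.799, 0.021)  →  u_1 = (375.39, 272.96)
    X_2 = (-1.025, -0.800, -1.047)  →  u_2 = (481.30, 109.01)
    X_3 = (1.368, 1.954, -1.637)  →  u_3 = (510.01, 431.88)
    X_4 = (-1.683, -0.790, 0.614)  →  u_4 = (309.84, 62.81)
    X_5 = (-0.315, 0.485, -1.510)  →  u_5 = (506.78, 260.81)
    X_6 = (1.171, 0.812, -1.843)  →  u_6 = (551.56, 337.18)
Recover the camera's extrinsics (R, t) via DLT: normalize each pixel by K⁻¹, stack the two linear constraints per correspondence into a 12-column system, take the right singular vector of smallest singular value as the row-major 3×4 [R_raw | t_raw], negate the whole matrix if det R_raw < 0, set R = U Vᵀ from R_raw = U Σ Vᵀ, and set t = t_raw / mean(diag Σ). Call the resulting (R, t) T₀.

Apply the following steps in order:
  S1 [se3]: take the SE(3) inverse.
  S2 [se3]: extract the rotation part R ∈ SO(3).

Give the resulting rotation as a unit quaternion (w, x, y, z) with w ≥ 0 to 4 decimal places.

rotation (quat) = (0.8324, 0.0476, 0.4995, -0.2353)

source (pnp_recover): camera pose = R=[0.3902 -0.3442 -0.8540; 0.4393 0.8847 -0.1559; 0.8092 -0.3143 0.4964], t=(0.4400, 0.0601, 6.5391)
after S1 (invert_se3): R=[0.3902 0.4393 0.8092; -0.3442 0.8847 -0.3143; -0.8540 -0.1559 0.4964], t=(-5.4895, 2.1533, -2.8612)
after S2 (rot_of_se3): [0.3902 0.4393 0.8092; -0.3442 0.8847 -0.3143; -0.8540 -0.1559 0.4964]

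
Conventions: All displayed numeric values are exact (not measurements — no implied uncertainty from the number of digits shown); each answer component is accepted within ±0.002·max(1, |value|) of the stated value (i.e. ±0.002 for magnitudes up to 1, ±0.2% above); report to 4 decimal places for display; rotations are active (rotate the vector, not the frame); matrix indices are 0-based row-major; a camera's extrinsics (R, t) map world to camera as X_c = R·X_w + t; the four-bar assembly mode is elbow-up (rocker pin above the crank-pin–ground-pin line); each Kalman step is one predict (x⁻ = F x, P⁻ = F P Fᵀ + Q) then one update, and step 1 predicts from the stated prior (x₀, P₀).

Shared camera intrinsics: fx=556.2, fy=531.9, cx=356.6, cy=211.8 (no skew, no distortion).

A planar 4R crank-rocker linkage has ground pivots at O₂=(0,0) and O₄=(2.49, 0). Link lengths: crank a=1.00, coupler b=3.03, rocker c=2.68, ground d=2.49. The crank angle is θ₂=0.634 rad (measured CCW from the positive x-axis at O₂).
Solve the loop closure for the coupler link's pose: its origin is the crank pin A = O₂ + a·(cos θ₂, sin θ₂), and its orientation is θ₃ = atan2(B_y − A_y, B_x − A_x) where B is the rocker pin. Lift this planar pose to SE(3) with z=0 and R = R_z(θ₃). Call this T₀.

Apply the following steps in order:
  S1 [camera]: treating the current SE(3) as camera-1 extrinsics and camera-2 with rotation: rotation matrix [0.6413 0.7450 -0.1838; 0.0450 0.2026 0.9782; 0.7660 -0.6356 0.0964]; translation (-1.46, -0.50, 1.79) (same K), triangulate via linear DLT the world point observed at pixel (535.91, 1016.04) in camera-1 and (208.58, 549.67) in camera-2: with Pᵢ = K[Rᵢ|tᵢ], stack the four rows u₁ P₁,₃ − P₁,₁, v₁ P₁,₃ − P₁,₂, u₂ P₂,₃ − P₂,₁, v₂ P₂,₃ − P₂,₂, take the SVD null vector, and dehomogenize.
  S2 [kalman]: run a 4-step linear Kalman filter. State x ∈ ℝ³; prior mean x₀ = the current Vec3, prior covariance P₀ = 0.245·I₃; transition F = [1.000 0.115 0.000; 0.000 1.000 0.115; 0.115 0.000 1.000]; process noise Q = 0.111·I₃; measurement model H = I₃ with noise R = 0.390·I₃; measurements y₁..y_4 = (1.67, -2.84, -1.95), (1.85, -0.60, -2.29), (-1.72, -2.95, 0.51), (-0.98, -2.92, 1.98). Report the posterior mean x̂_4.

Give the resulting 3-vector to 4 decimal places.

result = (-0.5128, -2.2243, 0.5096)

source (fourbar_fk): coupler pose = R=[0.7434 -0.6689 0.0000; 0.6689 0.7434 0.0000; 0.0000 0.0000 1.0000], t=(0.8057, 0.5924, 0.0000)
after S1 (triangulate): (0.5600, 1.2277, 1.2431)
after S2 (kf_track): (-0.5128, -2.2243, 0.5096)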